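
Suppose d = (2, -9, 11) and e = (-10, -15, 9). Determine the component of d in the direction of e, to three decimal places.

d · e = 2·(-10) + (-9)·(-15) + 11·9 = -20 + 135 + 99 = 214
|e| = √(100 + 225 + 81) = √406 ≈ 20.1494
comp_e d = 214 / √406 ≈ 10.621

10.621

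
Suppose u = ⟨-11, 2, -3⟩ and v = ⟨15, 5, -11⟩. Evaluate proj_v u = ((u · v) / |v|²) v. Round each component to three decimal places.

u · v = (-11)·15 + 2·5 + (-3)·(-11) = -165 + 10 + 33 = -122
|v|² = 225 + 25 + 121 = 371
proj_v u = (-122/371) · (15, 5, -11) ≈ (-4.933, -1.644, 3.617)

(-4.933, -1.644, 3.617)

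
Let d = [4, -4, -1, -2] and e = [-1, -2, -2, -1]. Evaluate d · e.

8

d · e = 4·(-1) + (-4)·(-2) + (-1)·(-2) + (-2)·(-1) = -4 + 8 + 2 + 2 = 8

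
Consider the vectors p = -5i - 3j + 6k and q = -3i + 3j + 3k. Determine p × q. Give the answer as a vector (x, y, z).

(-27, -3, -24)

i: (-3)·3 - 6·3 = -9 - 18 = -27
j: 6·(-3) - (-5)·3 = -18 - (-15) = -3
k: (-5)·3 - (-3)·(-3) = -15 - 9 = -24
p × q = (-27, -3, -24)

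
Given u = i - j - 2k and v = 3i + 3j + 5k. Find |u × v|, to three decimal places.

i: (-1)·5 - (-2)·3 = -5 - (-6) = 1
j: (-2)·3 - 1·5 = -6 - 5 = -11
k: 1·3 - (-1)·3 = 3 - (-3) = 6
u × v = (1, -11, 6)
|u × v| = √(1² + (-11)² + 6²) = √158 ≈ 12.5698

12.570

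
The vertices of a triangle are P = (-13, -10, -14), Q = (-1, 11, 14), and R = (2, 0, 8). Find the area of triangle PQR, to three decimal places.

154.503

PQ = (12, 21, 28),  PR = (15, 10, 22)
i: 21·22 - 28·10 = 462 - 280 = 182
j: 28·15 - 12·22 = 420 - 264 = 156
k: 12·10 - 21·15 = 120 - 315 = -195
PQ × PR = (182, 156, -195)
|PQ × PR| = √95485 ≈ 309.0065
area = ½ · 309.0065 ≈ 154.503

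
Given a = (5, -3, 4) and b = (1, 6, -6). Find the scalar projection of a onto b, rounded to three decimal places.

a · b = 5·1 + (-3)·6 + 4·(-6) = 5 - 18 - 24 = -37
|b| = √(1 + 36 + 36) = √73 ≈ 8.5440
comp_b a = -37 / √73 ≈ -4.331

-4.331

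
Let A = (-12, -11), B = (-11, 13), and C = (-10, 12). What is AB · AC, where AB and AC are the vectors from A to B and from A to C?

AB = B − A = (1, 24)
AC = C − A = (2, 23)
AB · AC = 1·2 + 24·23 = 2 + 552 = 554

554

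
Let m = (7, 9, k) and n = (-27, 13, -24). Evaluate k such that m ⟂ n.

-3

m · n = 7·(-27) + 9·13 + k·(-24) = -72 - 24k
Set equal to 0: -24k = 72, so k = -3.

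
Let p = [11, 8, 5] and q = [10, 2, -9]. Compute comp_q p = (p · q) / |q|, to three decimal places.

5.955

p · q = 11·10 + 8·2 + 5·(-9) = 110 + 16 - 45 = 81
|q| = √(100 + 4 + 81) = √185 ≈ 13.6015
comp_q p = 81 / √185 ≈ 5.955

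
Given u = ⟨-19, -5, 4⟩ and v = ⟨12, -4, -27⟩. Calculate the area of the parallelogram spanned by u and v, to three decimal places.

507.466

i: (-5)·(-27) - 4·(-4) = 135 - (-16) = 151
j: 4·12 - (-19)·(-27) = 48 - 513 = -465
k: (-19)·(-4) - (-5)·12 = 76 - (-60) = 136
u × v = (151, -465, 136)
|u × v| = √(151² + (-465)² + 136²) = √257522 ≈ 507.4663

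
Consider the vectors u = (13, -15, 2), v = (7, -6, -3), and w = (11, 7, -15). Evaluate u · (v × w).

v × w:
i: (-6)·(-15) - (-3)·7 = 90 - (-21) = 111
j: (-3)·11 - 7·(-15) = -33 - (-105) = 72
k: 7·7 - (-6)·11 = 49 - (-66) = 115
v × w = (111, 72, 115)
u · (v × w) = 13·111 + (-15)·72 + 2·115 = 1443 - 1080 + 230 = 593

593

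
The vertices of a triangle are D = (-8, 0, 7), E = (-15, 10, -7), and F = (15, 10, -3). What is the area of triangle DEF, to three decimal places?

DE = (-7, 10, -14),  DF = (23, 10, -10)
i: 10·(-10) - (-14)·10 = -100 - (-140) = 40
j: (-14)·23 - (-7)·(-10) = -322 - 70 = -392
k: (-7)·10 - 10·23 = -70 - 230 = -300
DE × DF = (40, -392, -300)
|DE × DF| = √245264 ≈ 495.2414
area = ½ · 495.2414 ≈ 247.621

247.621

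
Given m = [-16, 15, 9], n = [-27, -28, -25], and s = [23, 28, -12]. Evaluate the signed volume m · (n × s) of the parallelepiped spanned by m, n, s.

-31069

n × s:
i: (-28)·(-12) - (-25)·28 = 336 - (-700) = 1036
j: (-25)·23 - (-27)·(-12) = -575 - 324 = -899
k: (-27)·28 - (-28)·23 = -756 - (-644) = -112
n × s = (1036, -899, -112)
m · (n × s) = (-16)·1036 + 15·(-899) + 9·(-112) = -16576 - 13485 - 1008 = -31069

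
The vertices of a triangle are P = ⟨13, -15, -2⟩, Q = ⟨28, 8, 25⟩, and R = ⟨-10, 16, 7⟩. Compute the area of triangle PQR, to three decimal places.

PQ = (15, 23, 27),  PR = (-23, 31, 9)
i: 23·9 - 27·31 = 207 - 837 = -630
j: 27·(-23) - 15·9 = -621 - 135 = -756
k: 15·31 - 23·(-23) = 465 - (-529) = 994
PQ × PR = (-630, -756, 994)
|PQ × PR| = √1956472 ≈ 1398.7394
area = ½ · 1398.7394 ≈ 699.370

699.370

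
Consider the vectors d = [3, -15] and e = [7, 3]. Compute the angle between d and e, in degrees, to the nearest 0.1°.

101.9

d · e = 3·7 + (-15)·3 = 21 - 45 = -24
|d|² = 9 + 225 = 234,  |d| = √234 ≈ 15.297059
|e|² = 49 + 9 = 58,  |e| = √58 ≈ 7.615773
cos θ = -24 / (15.297059 · 7.615773) ≈ -0.20601
θ = arccos(-0.20601) ≈ 101.9°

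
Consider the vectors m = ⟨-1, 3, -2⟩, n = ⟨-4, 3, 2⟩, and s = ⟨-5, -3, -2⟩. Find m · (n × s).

n × s:
i: 3·(-2) - 2·(-3) = -6 - (-6) = 0
j: 2·(-5) - (-4)·(-2) = -10 - 8 = -18
k: (-4)·(-3) - 3·(-5) = 12 - (-15) = 27
n × s = (0, -18, 27)
m · (n × s) = (-1)·0 + 3·(-18) + (-2)·27 = 0 - 54 - 54 = -108

-108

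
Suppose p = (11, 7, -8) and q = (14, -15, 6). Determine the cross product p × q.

i: 7·6 - (-8)·(-15) = 42 - 120 = -78
j: (-8)·14 - 11·6 = -112 - 66 = -178
k: 11·(-15) - 7·14 = -165 - 98 = -263
p × q = (-78, -178, -263)

(-78, -178, -263)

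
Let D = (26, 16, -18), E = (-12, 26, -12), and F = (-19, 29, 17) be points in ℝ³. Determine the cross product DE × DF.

DE = (-38, 10, 6)
DF = (-45, 13, 35)
i: 10·35 - 6·13 = 350 - 78 = 272
j: 6·(-45) - (-38)·35 = -270 - (-1330) = 1060
k: (-38)·13 - 10·(-45) = -494 - (-450) = -44
DE × DF = (272, 1060, -44)

(272, 1060, -44)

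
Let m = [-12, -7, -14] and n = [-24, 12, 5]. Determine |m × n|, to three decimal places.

i: (-7)·5 - (-14)·12 = -35 - (-168) = 133
j: (-14)·(-24) - (-12)·5 = 336 - (-60) = 396
k: (-12)·12 - (-7)·(-24) = -144 - 168 = -312
m × n = (133, 396, -312)
|m × n| = √(133² + 396² + (-312)²) = √271849 ≈ 521.3914

521.391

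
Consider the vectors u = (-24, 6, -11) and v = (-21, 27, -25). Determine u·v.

u · v = (-24)·(-21) + 6·27 + (-11)·(-25) = 504 + 162 + 275 = 941

941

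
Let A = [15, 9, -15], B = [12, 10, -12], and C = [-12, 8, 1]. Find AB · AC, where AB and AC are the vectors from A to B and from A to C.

AB = B − A = (-3, 1, 3)
AC = C − A = (-27, -1, 16)
AB · AC = (-3)·(-27) + 1·(-1) + 3·16 = 81 - 1 + 48 = 128

128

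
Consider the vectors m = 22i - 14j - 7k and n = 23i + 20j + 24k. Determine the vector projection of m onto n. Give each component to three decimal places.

(0.886, 0.771, 0.925)

m · n = 22·23 + (-14)·20 + (-7)·24 = 506 - 280 - 168 = 58
|n|² = 529 + 400 + 576 = 1505
proj_n m = (58/1505) · (23, 20, 24) ≈ (0.886, 0.771, 0.925)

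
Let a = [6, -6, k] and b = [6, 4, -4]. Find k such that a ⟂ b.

a · b = 6·6 + (-6)·4 + k·(-4) = 12 - 4k
Set equal to 0: -4k = -12, so k = 3.

3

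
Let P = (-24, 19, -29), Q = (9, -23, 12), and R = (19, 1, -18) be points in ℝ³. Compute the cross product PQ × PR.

PQ = (33, -42, 41)
PR = (43, -18, 11)
i: (-42)·11 - 41·(-18) = -462 - (-738) = 276
j: 41·43 - 33·11 = 1763 - 363 = 1400
k: 33·(-18) - (-42)·43 = -594 - (-1806) = 1212
PQ × PR = (276, 1400, 1212)

(276, 1400, 1212)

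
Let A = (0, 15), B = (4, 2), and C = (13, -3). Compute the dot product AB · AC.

AB = B − A = (4, -13)
AC = C − A = (13, -18)
AB · AC = 4·13 + (-13)·(-18) = 52 + 234 = 286

286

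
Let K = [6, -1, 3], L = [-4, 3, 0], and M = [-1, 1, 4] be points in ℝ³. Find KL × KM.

KL = (-10, 4, -3)
KM = (-7, 2, 1)
i: 4·1 - (-3)·2 = 4 - (-6) = 10
j: (-3)·(-7) - (-10)·1 = 21 - (-10) = 31
k: (-10)·2 - 4·(-7) = -20 - (-28) = 8
KL × KM = (10, 31, 8)

(10, 31, 8)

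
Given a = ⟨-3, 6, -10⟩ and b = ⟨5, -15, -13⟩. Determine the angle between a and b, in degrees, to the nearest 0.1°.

a · b = (-3)·5 + 6·(-15) + (-10)·(-13) = -15 - 90 + 130 = 25
|a|² = 9 + 36 + 100 = 145,  |a| = √145 ≈ 12.041595
|b|² = 25 + 225 + 169 = 419,  |b| = √419 ≈ 20.469489
cos θ = 25 / (12.041595 · 20.469489) ≈ 0.10143
θ = arccos(0.10143) ≈ 84.2°

84.2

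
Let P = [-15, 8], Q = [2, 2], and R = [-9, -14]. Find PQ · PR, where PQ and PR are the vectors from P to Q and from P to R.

PQ = Q − P = (17, -6)
PR = R − P = (6, -22)
PQ · PR = 17·6 + (-6)·(-22) = 102 + 132 = 234

234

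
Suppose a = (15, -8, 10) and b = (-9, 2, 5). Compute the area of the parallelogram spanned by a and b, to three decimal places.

i: (-8)·5 - 10·2 = -40 - 20 = -60
j: 10·(-9) - 15·5 = -90 - 75 = -165
k: 15·2 - (-8)·(-9) = 30 - 72 = -42
a × b = (-60, -165, -42)
|a × b| = √((-60)² + (-165)² + (-42)²) = √32589 ≈ 180.5242

180.524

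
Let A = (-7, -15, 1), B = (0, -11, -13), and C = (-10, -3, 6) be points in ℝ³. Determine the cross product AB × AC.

AB = (7, 4, -14)
AC = (-3, 12, 5)
i: 4·5 - (-14)·12 = 20 - (-168) = 188
j: (-14)·(-3) - 7·5 = 42 - 35 = 7
k: 7·12 - 4·(-3) = 84 - (-12) = 96
AB × AC = (188, 7, 96)

(188, 7, 96)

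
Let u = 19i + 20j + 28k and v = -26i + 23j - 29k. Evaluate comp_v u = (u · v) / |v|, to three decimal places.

u · v = 19·(-26) + 20·23 + 28·(-29) = -494 + 460 - 812 = -846
|v| = √(676 + 529 + 841) = √2046 ≈ 45.2327
comp_v u = -846 / √2046 ≈ -18.703

-18.703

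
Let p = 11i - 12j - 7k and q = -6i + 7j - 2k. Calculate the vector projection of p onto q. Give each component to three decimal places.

(9.169, -10.697, 3.056)

p · q = 11·(-6) + (-12)·7 + (-7)·(-2) = -66 - 84 + 14 = -136
|q|² = 36 + 49 + 4 = 89
proj_q p = (-136/89) · (-6, 7, -2) ≈ (9.169, -10.697, 3.056)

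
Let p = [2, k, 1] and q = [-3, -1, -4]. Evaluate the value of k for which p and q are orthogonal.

-10

p · q = 2·(-3) + k·(-1) + 1·(-4) = -10 - 1k
Set equal to 0: -1k = 10, so k = -10.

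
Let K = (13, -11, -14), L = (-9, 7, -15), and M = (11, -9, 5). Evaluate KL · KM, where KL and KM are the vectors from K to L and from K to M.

61

KL = L − K = (-22, 18, -1)
KM = M − K = (-2, 2, 19)
KL · KM = (-22)·(-2) + 18·2 + (-1)·19 = 44 + 36 - 19 = 61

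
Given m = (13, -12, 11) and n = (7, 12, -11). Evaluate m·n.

-174

m · n = 13·7 + (-12)·12 + 11·(-11) = 91 - 144 - 121 = -174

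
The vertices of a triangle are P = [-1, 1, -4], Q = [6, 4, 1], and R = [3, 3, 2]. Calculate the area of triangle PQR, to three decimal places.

11.747

PQ = (7, 3, 5),  PR = (4, 2, 6)
i: 3·6 - 5·2 = 18 - 10 = 8
j: 5·4 - 7·6 = 20 - 42 = -22
k: 7·2 - 3·4 = 14 - 12 = 2
PQ × PR = (8, -22, 2)
|PQ × PR| = √552 ≈ 23.4947
area = ½ · 23.4947 ≈ 11.747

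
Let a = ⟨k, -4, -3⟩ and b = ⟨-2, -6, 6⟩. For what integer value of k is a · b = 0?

3

a · b = k·(-2) + (-4)·(-6) + (-3)·6 = 6 - 2k
Set equal to 0: -2k = -6, so k = 3.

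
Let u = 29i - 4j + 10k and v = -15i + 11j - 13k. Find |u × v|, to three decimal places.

349.248

i: (-4)·(-13) - 10·11 = 52 - 110 = -58
j: 10·(-15) - 29·(-13) = -150 - (-377) = 227
k: 29·11 - (-4)·(-15) = 319 - 60 = 259
u × v = (-58, 227, 259)
|u × v| = √((-58)² + 227² + 259²) = √121974 ≈ 349.2478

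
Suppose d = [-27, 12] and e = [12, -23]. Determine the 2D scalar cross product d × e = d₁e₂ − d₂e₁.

477

(-27)·(-23) - 12·12 = 621 - 144 = 477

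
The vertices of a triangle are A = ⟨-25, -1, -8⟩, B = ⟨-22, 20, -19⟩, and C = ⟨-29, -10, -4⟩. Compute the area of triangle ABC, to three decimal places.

AB = (3, 21, -11),  AC = (-4, -9, 4)
i: 21·4 - (-11)·(-9) = 84 - 99 = -15
j: (-11)·(-4) - 3·4 = 44 - 12 = 32
k: 3·(-9) - 21·(-4) = -27 - (-84) = 57
AB × AC = (-15, 32, 57)
|AB × AC| = √4498 ≈ 67.0671
area = ½ · 67.0671 ≈ 33.534

33.534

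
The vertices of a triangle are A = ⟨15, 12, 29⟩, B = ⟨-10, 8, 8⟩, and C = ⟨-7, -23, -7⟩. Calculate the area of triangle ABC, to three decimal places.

538.631

AB = (-25, -4, -21),  AC = (-22, -35, -36)
i: (-4)·(-36) - (-21)·(-35) = 144 - 735 = -591
j: (-21)·(-22) - (-25)·(-36) = 462 - 900 = -438
k: (-25)·(-35) - (-4)·(-22) = 875 - 88 = 787
AB × AC = (-591, -438, 787)
|AB × AC| = √1160494 ≈ 1077.2623
area = ½ · 1077.2623 ≈ 538.631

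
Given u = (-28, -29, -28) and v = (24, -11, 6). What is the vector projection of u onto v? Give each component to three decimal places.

(-17.059, 7.819, -4.265)

u · v = (-28)·24 + (-29)·(-11) + (-28)·6 = -672 + 319 - 168 = -521
|v|² = 576 + 121 + 36 = 733
proj_v u = (-521/733) · (24, -11, 6) ≈ (-17.059, 7.819, -4.265)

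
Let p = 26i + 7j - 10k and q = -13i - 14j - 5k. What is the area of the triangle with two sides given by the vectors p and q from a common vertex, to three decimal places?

i: 7·(-5) - (-10)·(-14) = -35 - 140 = -175
j: (-10)·(-13) - 26·(-5) = 130 - (-130) = 260
k: 26·(-14) - 7·(-13) = -364 - (-91) = -273
p × q = (-175, 260, -273)
|p × q| = √((-175)² + 260² + (-273)²) = √172754 ≈ 415.6369
area = ½ · 415.6369 ≈ 207.818

207.818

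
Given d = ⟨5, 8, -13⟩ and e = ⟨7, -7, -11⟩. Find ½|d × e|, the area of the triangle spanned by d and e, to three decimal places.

102.002

i: 8·(-11) - (-13)·(-7) = -88 - 91 = -179
j: (-13)·7 - 5·(-11) = -91 - (-55) = -36
k: 5·(-7) - 8·7 = -35 - 56 = -91
d × e = (-179, -36, -91)
|d × e| = √((-179)² + (-36)² + (-91)²) = √41618 ≈ 204.0049
area = ½ · 204.0049 ≈ 102.002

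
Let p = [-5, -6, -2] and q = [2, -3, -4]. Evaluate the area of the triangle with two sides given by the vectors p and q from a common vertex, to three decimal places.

i: (-6)·(-4) - (-2)·(-3) = 24 - 6 = 18
j: (-2)·2 - (-5)·(-4) = -4 - 20 = -24
k: (-5)·(-3) - (-6)·2 = 15 - (-12) = 27
p × q = (18, -24, 27)
|p × q| = √(18² + (-24)² + 27²) = √1629 ≈ 40.3609
area = ½ · 40.3609 ≈ 20.180

20.180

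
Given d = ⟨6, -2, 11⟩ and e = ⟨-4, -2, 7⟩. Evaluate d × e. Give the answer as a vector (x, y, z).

(8, -86, -20)

i: (-2)·7 - 11·(-2) = -14 - (-22) = 8
j: 11·(-4) - 6·7 = -44 - 42 = -86
k: 6·(-2) - (-2)·(-4) = -12 - 8 = -20
d × e = (8, -86, -20)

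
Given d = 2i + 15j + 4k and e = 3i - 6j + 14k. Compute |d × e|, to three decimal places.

241.373

i: 15·14 - 4·(-6) = 210 - (-24) = 234
j: 4·3 - 2·14 = 12 - 28 = -16
k: 2·(-6) - 15·3 = -12 - 45 = -57
d × e = (234, -16, -57)
|d × e| = √(234² + (-16)² + (-57)²) = √58261 ≈ 241.3732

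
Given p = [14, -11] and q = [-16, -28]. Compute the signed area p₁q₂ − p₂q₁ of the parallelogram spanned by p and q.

-568

14·(-28) - (-11)·(-16) = -392 - 176 = -568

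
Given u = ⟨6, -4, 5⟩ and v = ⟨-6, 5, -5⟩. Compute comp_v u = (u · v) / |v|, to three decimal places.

-8.734

u · v = 6·(-6) + (-4)·5 + 5·(-5) = -36 - 20 - 25 = -81
|v| = √(36 + 25 + 25) = √86 ≈ 9.2736
comp_v u = -81 / √86 ≈ -8.734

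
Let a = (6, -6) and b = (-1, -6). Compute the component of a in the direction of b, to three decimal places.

4.932

a · b = 6·(-1) + (-6)·(-6) = -6 + 36 = 30
|b| = √(1 + 36) = √37 ≈ 6.0828
comp_b a = 30 / √37 ≈ 4.932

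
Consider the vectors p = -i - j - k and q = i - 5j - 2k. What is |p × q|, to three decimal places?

i: (-1)·(-2) - (-1)·(-5) = 2 - 5 = -3
j: (-1)·1 - (-1)·(-2) = -1 - 2 = -3
k: (-1)·(-5) - (-1)·1 = 5 - (-1) = 6
p × q = (-3, -3, 6)
|p × q| = √((-3)² + (-3)² + 6²) = √54 ≈ 7.3485

7.348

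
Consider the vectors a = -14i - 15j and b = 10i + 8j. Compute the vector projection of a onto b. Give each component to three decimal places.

(-15.854, -12.683)

a · b = (-14)·10 + (-15)·8 = -140 - 120 = -260
|b|² = 100 + 64 = 164
proj_b a = (-260/164) · (10, 8) ≈ (-15.854, -12.683)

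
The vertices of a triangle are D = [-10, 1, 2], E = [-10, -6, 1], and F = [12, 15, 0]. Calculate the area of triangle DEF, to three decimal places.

79.032

DE = (0, -7, -1),  DF = (22, 14, -2)
i: (-7)·(-2) - (-1)·14 = 14 - (-14) = 28
j: (-1)·22 - 0·(-2) = -22 - 0 = -22
k: 0·14 - (-7)·22 = 0 - (-154) = 154
DE × DF = (28, -22, 154)
|DE × DF| = √24984 ≈ 158.0633
area = ½ · 158.0633 ≈ 79.032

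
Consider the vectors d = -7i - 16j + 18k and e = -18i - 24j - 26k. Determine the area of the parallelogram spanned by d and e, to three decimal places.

i: (-16)·(-26) - 18·(-24) = 416 - (-432) = 848
j: 18·(-18) - (-7)·(-26) = -324 - 182 = -506
k: (-7)·(-24) - (-16)·(-18) = 168 - 288 = -120
d × e = (848, -506, -120)
|d × e| = √(848² + (-506)² + (-120)²) = √989540 ≈ 994.7563

994.756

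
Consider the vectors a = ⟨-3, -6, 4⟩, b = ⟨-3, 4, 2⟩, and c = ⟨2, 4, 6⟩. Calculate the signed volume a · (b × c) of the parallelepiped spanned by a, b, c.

b × c:
i: 4·6 - 2·4 = 24 - 8 = 16
j: 2·2 - (-3)·6 = 4 - (-18) = 22
k: (-3)·4 - 4·2 = -12 - 8 = -20
b × c = (16, 22, -20)
a · (b × c) = (-3)·16 + (-6)·22 + 4·(-20) = -48 - 132 - 80 = -260

-260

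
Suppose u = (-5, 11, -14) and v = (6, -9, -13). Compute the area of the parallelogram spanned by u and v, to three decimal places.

308.226

i: 11·(-13) - (-14)·(-9) = -143 - 126 = -269
j: (-14)·6 - (-5)·(-13) = -84 - 65 = -149
k: (-5)·(-9) - 11·6 = 45 - 66 = -21
u × v = (-269, -149, -21)
|u × v| = √((-269)² + (-149)² + (-21)²) = √95003 ≈ 308.2256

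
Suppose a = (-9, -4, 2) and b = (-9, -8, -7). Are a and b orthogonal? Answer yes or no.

a · b = (-9)·(-9) + (-4)·(-8) + 2·(-7) = 81 + 32 - 14 = 99
Nonzero, so the vectors are not orthogonal.

no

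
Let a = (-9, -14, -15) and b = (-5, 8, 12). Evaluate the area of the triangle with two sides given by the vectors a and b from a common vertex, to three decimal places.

118.276

i: (-14)·12 - (-15)·8 = -168 - (-120) = -48
j: (-15)·(-5) - (-9)·12 = 75 - (-108) = 183
k: (-9)·8 - (-14)·(-5) = -72 - 70 = -142
a × b = (-48, 183, -142)
|a × b| = √((-48)² + 183² + (-142)²) = √55957 ≈ 236.5523
area = ½ · 236.5523 ≈ 118.276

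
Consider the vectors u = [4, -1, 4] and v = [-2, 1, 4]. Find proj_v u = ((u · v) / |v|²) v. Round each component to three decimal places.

(-0.667, 0.333, 1.333)

u · v = 4·(-2) + (-1)·1 + 4·4 = -8 - 1 + 16 = 7
|v|² = 4 + 1 + 16 = 21
proj_v u = (7/21) · (-2, 1, 4) ≈ (-0.667, 0.333, 1.333)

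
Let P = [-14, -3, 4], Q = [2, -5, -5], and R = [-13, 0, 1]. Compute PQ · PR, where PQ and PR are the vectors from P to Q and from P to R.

37

PQ = Q − P = (16, -2, -9)
PR = R − P = (1, 3, -3)
PQ · PR = 16·1 + (-2)·3 + (-9)·(-3) = 16 - 6 + 27 = 37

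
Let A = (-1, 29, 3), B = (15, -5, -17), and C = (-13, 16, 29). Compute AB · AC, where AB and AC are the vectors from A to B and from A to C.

AB = B − A = (16, -34, -20)
AC = C − A = (-12, -13, 26)
AB · AC = 16·(-12) + (-34)·(-13) + (-20)·26 = -192 + 442 - 520 = -270

-270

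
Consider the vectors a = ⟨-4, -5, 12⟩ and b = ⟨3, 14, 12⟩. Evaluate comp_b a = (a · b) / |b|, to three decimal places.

a · b = (-4)·3 + (-5)·14 + 12·12 = -12 - 70 + 144 = 62
|b| = √(9 + 196 + 144) = √349 ≈ 18.6815
comp_b a = 62 / √349 ≈ 3.319

3.319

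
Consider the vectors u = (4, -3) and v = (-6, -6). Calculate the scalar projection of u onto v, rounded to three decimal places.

-0.707

u · v = 4·(-6) + (-3)·(-6) = -24 + 18 = -6
|v| = √(36 + 36) = √72 ≈ 8.4853
comp_v u = -6 / √72 ≈ -0.707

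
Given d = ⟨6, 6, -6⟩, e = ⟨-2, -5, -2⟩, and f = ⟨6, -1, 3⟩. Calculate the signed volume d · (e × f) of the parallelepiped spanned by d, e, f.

-330

e × f:
i: (-5)·3 - (-2)·(-1) = -15 - 2 = -17
j: (-2)·6 - (-2)·3 = -12 - (-6) = -6
k: (-2)·(-1) - (-5)·6 = 2 - (-30) = 32
e × f = (-17, -6, 32)
d · (e × f) = 6·(-17) + 6·(-6) + (-6)·32 = -102 - 36 - 192 = -330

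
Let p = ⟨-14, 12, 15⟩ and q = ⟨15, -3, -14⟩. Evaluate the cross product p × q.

i: 12·(-14) - 15·(-3) = -168 - (-45) = -123
j: 15·15 - (-14)·(-14) = 225 - 196 = 29
k: (-14)·(-3) - 12·15 = 42 - 180 = -138
p × q = (-123, 29, -138)

(-123, 29, -138)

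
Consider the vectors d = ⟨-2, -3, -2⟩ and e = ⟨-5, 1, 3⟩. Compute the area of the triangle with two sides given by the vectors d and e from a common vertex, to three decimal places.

i: (-3)·3 - (-2)·1 = -9 - (-2) = -7
j: (-2)·(-5) - (-2)·3 = 10 - (-6) = 16
k: (-2)·1 - (-3)·(-5) = -2 - 15 = -17
d × e = (-7, 16, -17)
|d × e| = √((-7)² + 16² + (-17)²) = √594 ≈ 24.3721
area = ½ · 24.3721 ≈ 12.186

12.186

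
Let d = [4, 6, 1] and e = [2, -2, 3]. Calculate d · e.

d · e = 4·2 + 6·(-2) + 1·3 = 8 - 12 + 3 = -1

-1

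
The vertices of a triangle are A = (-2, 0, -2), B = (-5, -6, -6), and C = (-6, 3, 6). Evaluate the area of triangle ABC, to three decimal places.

31.563

AB = (-3, -6, -4),  AC = (-4, 3, 8)
i: (-6)·8 - (-4)·3 = -48 - (-12) = -36
j: (-4)·(-4) - (-3)·8 = 16 - (-24) = 40
k: (-3)·3 - (-6)·(-4) = -9 - 24 = -33
AB × AC = (-36, 40, -33)
|AB × AC| = √3985 ≈ 63.1269
area = ½ · 63.1269 ≈ 31.563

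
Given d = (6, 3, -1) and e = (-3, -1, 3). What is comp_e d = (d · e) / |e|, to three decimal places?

d · e = 6·(-3) + 3·(-1) + (-1)·3 = -18 - 3 - 3 = -24
|e| = √(9 + 1 + 9) = √19 ≈ 4.3589
comp_e d = -24 / √19 ≈ -5.506

-5.506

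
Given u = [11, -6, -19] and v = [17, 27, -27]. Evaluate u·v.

u · v = 11·17 + (-6)·27 + (-19)·(-27) = 187 - 162 + 513 = 538

538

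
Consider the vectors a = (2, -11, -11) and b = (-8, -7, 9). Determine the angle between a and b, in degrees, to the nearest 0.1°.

a · b = 2·(-8) + (-11)·(-7) + (-11)·9 = -16 + 77 - 99 = -38
|a|² = 4 + 121 + 121 = 246,  |a| = √246 ≈ 15.684387
|b|² = 64 + 49 + 81 = 194,  |b| = √194 ≈ 13.928388
cos θ = -38 / (15.684387 · 13.928388) ≈ -0.17395
θ = arccos(-0.17395) ≈ 100.0°

100.0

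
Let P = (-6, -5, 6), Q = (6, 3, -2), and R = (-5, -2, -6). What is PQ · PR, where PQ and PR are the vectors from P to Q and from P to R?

PQ = Q − P = (12, 8, -8)
PR = R − P = (1, 3, -12)
PQ · PR = 12·1 + 8·3 + (-8)·(-12) = 12 + 24 + 96 = 132

132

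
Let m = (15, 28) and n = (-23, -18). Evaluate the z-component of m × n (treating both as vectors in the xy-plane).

15·(-18) - 28·(-23) = -270 - (-644) = 374

374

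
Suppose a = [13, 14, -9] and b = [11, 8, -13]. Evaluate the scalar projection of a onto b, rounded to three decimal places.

19.772

a · b = 13·11 + 14·8 + (-9)·(-13) = 143 + 112 + 117 = 372
|b| = √(121 + 64 + 169) = √354 ≈ 18.8149
comp_b a = 372 / √354 ≈ 19.772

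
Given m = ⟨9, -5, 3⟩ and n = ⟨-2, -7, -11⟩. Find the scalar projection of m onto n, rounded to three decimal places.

m · n = 9·(-2) + (-5)·(-7) + 3·(-11) = -18 + 35 - 33 = -16
|n| = √(4 + 49 + 121) = √174 ≈ 13.1909
comp_n m = -16 / √174 ≈ -1.213

-1.213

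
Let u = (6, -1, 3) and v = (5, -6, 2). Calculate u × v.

i: (-1)·2 - 3·(-6) = -2 - (-18) = 16
j: 3·5 - 6·2 = 15 - 12 = 3
k: 6·(-6) - (-1)·5 = -36 - (-5) = -31
u × v = (16, 3, -31)

(16, 3, -31)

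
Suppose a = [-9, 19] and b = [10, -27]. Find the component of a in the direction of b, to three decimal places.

a · b = (-9)·10 + 19·(-27) = -90 - 513 = -603
|b| = √(100 + 729) = √829 ≈ 28.7924
comp_b a = -603 / √829 ≈ -20.943

-20.943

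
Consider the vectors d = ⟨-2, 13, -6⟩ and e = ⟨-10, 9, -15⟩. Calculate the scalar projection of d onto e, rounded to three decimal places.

d · e = (-2)·(-10) + 13·9 + (-6)·(-15) = 20 + 117 + 90 = 227
|e| = √(100 + 81 + 225) = √406 ≈ 20.1494
comp_e d = 227 / √406 ≈ 11.266

11.266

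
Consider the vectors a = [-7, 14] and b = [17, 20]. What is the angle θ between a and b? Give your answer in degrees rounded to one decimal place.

66.9

a · b = (-7)·17 + 14·20 = -119 + 280 = 161
|a|² = 49 + 196 = 245,  |a| = √245 ≈ 15.652476
|b|² = 289 + 400 = 689,  |b| = √689 ≈ 26.248809
cos θ = 161 / (15.652476 · 26.248809) ≈ 0.39186
θ = arccos(0.39186) ≈ 66.9°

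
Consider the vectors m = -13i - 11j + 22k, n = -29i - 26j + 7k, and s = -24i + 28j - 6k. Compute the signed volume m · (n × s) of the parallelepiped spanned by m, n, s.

n × s:
i: (-26)·(-6) - 7·28 = 156 - 196 = -40
j: 7·(-24) - (-29)·(-6) = -168 - 174 = -342
k: (-29)·28 - (-26)·(-24) = -812 - 624 = -1436
n × s = (-40, -342, -1436)
m · (n × s) = (-13)·(-40) + (-11)·(-342) + 22·(-1436) = 520 + 3762 - 31592 = -27310

-27310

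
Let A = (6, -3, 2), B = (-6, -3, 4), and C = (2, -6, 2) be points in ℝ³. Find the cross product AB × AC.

AB = (-12, 0, 2)
AC = (-4, -3, 0)
i: 0·0 - 2·(-3) = 0 - (-6) = 6
j: 2·(-4) - (-12)·0 = -8 - 0 = -8
k: (-12)·(-3) - 0·(-4) = 36 - 0 = 36
AB × AC = (6, -8, 36)

(6, -8, 36)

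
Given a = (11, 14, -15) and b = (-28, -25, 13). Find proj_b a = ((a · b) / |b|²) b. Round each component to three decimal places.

(15.136, 13.514, -7.027)

a · b = 11·(-28) + 14·(-25) + (-15)·13 = -308 - 350 - 195 = -853
|b|² = 784 + 625 + 169 = 1578
proj_b a = (-853/1578) · (-28, -25, 13) ≈ (15.136, 13.514, -7.027)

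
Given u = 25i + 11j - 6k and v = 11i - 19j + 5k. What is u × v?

i: 11·5 - (-6)·(-19) = 55 - 114 = -59
j: (-6)·11 - 25·5 = -66 - 125 = -191
k: 25·(-19) - 11·11 = -475 - 121 = -596
u × v = (-59, -191, -596)

(-59, -191, -596)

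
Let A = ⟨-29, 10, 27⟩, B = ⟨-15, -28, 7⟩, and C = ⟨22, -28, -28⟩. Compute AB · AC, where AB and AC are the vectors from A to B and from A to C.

3258

AB = B − A = (14, -38, -20)
AC = C − A = (51, -38, -55)
AB · AC = 14·51 + (-38)·(-38) + (-20)·(-55) = 714 + 1444 + 1100 = 3258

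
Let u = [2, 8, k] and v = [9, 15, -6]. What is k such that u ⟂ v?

23

u · v = 2·9 + 8·15 + k·(-6) = 138 - 6k
Set equal to 0: -6k = -138, so k = 23.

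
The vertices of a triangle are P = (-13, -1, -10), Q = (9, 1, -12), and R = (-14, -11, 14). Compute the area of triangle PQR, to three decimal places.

285.037

PQ = (22, 2, -2),  PR = (-1, -10, 24)
i: 2·24 - (-2)·(-10) = 48 - 20 = 28
j: (-2)·(-1) - 22·24 = 2 - 528 = -526
k: 22·(-10) - 2·(-1) = -220 - (-2) = -218
PQ × PR = (28, -526, -218)
|PQ × PR| = √324984 ≈ 570.0737
area = ½ · 570.0737 ≈ 285.037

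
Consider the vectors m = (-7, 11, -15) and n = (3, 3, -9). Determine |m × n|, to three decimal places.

132.272

i: 11·(-9) - (-15)·3 = -99 - (-45) = -54
j: (-15)·3 - (-7)·(-9) = -45 - 63 = -108
k: (-7)·3 - 11·3 = -21 - 33 = -54
m × n = (-54, -108, -54)
|m × n| = √((-54)² + (-108)² + (-54)²) = √17496 ≈ 132.2724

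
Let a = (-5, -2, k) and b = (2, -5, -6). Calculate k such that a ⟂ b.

a · b = (-5)·2 + (-2)·(-5) + k·(-6) = 0 - 6k
Set equal to 0: -6k = 0, so k = 0.

0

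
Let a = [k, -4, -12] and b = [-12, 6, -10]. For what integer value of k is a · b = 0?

8

a · b = k·(-12) + (-4)·6 + (-12)·(-10) = 96 - 12k
Set equal to 0: -12k = -96, so k = 8.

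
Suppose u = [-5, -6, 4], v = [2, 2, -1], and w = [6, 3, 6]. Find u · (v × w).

v × w:
i: 2·6 - (-1)·3 = 12 - (-3) = 15
j: (-1)·6 - 2·6 = -6 - 12 = -18
k: 2·3 - 2·6 = 6 - 12 = -6
v × w = (15, -18, -6)
u · (v × w) = (-5)·15 + (-6)·(-18) + 4·(-6) = -75 + 108 - 24 = 9

9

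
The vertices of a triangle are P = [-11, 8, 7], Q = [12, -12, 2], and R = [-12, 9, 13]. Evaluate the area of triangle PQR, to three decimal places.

87.925

PQ = (23, -20, -5),  PR = (-1, 1, 6)
i: (-20)·6 - (-5)·1 = -120 - (-5) = -115
j: (-5)·(-1) - 23·6 = 5 - 138 = -133
k: 23·1 - (-20)·(-1) = 23 - 20 = 3
PQ × PR = (-115, -133, 3)
|PQ × PR| = √30923 ≈ 175.8494
area = ½ · 175.8494 ≈ 87.925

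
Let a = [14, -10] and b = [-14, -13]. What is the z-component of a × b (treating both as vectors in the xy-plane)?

-322

14·(-13) - (-10)·(-14) = -182 - 140 = -322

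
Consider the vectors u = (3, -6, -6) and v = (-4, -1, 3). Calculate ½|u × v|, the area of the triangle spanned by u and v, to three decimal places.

i: (-6)·3 - (-6)·(-1) = -18 - 6 = -24
j: (-6)·(-4) - 3·3 = 24 - 9 = 15
k: 3·(-1) - (-6)·(-4) = -3 - 24 = -27
u × v = (-24, 15, -27)
|u × v| = √((-24)² + 15² + (-27)²) = √1530 ≈ 39.1152
area = ½ · 39.1152 ≈ 19.558

19.558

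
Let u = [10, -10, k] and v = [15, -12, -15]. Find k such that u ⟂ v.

u · v = 10·15 + (-10)·(-12) + k·(-15) = 270 - 15k
Set equal to 0: -15k = -270, so k = 18.

18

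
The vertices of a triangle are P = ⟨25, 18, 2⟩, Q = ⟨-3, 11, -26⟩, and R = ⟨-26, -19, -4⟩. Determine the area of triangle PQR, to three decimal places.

PQ = (-28, -7, -28),  PR = (-51, -37, -6)
i: (-7)·(-6) - (-28)·(-37) = 42 - 1036 = -994
j: (-28)·(-51) - (-28)·(-6) = 1428 - 168 = 1260
k: (-28)·(-37) - (-7)·(-51) = 1036 - 357 = 679
PQ × PR = (-994, 1260, 679)
|PQ × PR| = √3036677 ≈ 1742.6064
area = ½ · 1742.6064 ≈ 871.303

871.303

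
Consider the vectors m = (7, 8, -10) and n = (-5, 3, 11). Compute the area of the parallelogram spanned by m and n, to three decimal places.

i: 8·11 - (-10)·3 = 88 - (-30) = 118
j: (-10)·(-5) - 7·11 = 50 - 77 = -27
k: 7·3 - 8·(-5) = 21 - (-40) = 61
m × n = (118, -27, 61)
|m × n| = √(118² + (-27)² + 61²) = √18374 ≈ 135.5507

135.551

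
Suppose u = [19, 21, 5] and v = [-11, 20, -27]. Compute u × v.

(-667, 458, 611)

i: 21·(-27) - 5·20 = -567 - 100 = -667
j: 5·(-11) - 19·(-27) = -55 - (-513) = 458
k: 19·20 - 21·(-11) = 380 - (-231) = 611
u × v = (-667, 458, 611)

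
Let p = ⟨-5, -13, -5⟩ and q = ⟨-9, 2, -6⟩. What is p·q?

49

p · q = (-5)·(-9) + (-13)·2 + (-5)·(-6) = 45 - 26 + 30 = 49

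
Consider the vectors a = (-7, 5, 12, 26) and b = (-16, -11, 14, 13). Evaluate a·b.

563

a · b = (-7)·(-16) + 5·(-11) + 12·14 + 26·13 = 112 - 55 + 168 + 338 = 563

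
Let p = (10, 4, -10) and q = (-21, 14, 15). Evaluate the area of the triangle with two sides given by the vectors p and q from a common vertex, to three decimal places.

153.114

i: 4·15 - (-10)·14 = 60 - (-140) = 200
j: (-10)·(-21) - 10·15 = 210 - 150 = 60
k: 10·14 - 4·(-21) = 140 - (-84) = 224
p × q = (200, 60, 224)
|p × q| = √(200² + 60² + 224²) = √93776 ≈ 306.2287
area = ½ · 306.2287 ≈ 153.114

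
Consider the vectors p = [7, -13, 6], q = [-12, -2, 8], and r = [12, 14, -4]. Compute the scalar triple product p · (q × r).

-2216

q × r:
i: (-2)·(-4) - 8·14 = 8 - 112 = -104
j: 8·12 - (-12)·(-4) = 96 - 48 = 48
k: (-12)·14 - (-2)·12 = -168 - (-24) = -144
q × r = (-104, 48, -144)
p · (q × r) = 7·(-104) + (-13)·48 + 6·(-144) = -728 - 624 - 864 = -2216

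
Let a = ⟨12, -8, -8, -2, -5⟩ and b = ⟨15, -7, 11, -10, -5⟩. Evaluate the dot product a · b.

193

a · b = 12·15 + (-8)·(-7) + (-8)·11 + (-2)·(-10) + (-5)·(-5) = 180 + 56 - 88 + 20 + 25 = 193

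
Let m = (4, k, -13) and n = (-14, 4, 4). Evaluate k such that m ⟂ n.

27

m · n = 4·(-14) + k·4 + (-13)·4 = -108 + 4k
Set equal to 0: 4k = 108, so k = 27.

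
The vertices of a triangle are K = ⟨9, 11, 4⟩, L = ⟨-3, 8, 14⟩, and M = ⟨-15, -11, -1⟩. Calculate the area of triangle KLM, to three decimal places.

KL = (-12, -3, 10),  KM = (-24, -22, -5)
i: (-3)·(-5) - 10·(-22) = 15 - (-220) = 235
j: 10·(-24) - (-12)·(-5) = -240 - 60 = -300
k: (-12)·(-22) - (-3)·(-24) = 264 - 72 = 192
KL × KM = (235, -300, 192)
|KL × KM| = √182089 ≈ 426.7189
area = ½ · 426.7189 ≈ 213.359

213.359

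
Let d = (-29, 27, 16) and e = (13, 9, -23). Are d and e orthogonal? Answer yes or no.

d · e = (-29)·13 + 27·9 + 16·(-23) = -377 + 243 - 368 = -502
Nonzero, so the vectors are not orthogonal.

no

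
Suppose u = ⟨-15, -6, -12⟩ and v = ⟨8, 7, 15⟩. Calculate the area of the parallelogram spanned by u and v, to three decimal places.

i: (-6)·15 - (-12)·7 = -90 - (-84) = -6
j: (-12)·8 - (-15)·15 = -96 - (-225) = 129
k: (-15)·7 - (-6)·8 = -105 - (-48) = -57
u × v = (-6, 129, -57)
|u × v| = √((-6)² + 129² + (-57)²) = √19926 ≈ 141.1595

141.159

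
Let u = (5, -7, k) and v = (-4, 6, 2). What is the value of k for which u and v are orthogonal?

31

u · v = 5·(-4) + (-7)·6 + k·2 = -62 + 2k
Set equal to 0: 2k = 62, so k = 31.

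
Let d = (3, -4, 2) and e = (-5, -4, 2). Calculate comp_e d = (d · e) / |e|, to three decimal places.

d · e = 3·(-5) + (-4)·(-4) + 2·2 = -15 + 16 + 4 = 5
|e| = √(25 + 16 + 4) = √45 ≈ 6.7082
comp_e d = 5 / √45 ≈ 0.745

0.745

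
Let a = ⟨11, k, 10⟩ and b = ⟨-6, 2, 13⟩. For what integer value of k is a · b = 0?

-32

a · b = 11·(-6) + k·2 + 10·13 = 64 + 2k
Set equal to 0: 2k = -64, so k = -32.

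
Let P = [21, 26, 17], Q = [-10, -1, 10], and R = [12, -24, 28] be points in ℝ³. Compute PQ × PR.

PQ = (-31, -27, -7)
PR = (-9, -50, 11)
i: (-27)·11 - (-7)·(-50) = -297 - 350 = -647
j: (-7)·(-9) - (-31)·11 = 63 - (-341) = 404
k: (-31)·(-50) - (-27)·(-9) = 1550 - 243 = 1307
PQ × PR = (-647, 404, 1307)

(-647, 404, 1307)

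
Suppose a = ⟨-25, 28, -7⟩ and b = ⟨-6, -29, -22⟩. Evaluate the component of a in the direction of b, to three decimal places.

a · b = (-25)·(-6) + 28·(-29) + (-7)·(-22) = 150 - 812 + 154 = -508
|b| = √(36 + 841 + 484) = √1361 ≈ 36.8917
comp_b a = -508 / √1361 ≈ -13.770

-13.770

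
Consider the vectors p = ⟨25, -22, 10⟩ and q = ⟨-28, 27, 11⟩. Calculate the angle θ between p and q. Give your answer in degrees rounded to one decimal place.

147.4

p · q = 25·(-28) + (-22)·27 + 10·11 = -700 - 594 + 110 = -1184
|p|² = 625 + 484 + 100 = 1209,  |p| = √1209 ≈ 34.770677
|q|² = 784 + 729 + 121 = 1634,  |q| = √1634 ≈ 40.422766
cos θ = -1184 / (34.770677 · 40.422766) ≈ -0.84239
θ = arccos(-0.84239) ≈ 147.4°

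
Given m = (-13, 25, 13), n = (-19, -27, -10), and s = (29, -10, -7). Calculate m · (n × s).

917

n × s:
i: (-27)·(-7) - (-10)·(-10) = 189 - 100 = 89
j: (-10)·29 - (-19)·(-7) = -290 - 133 = -423
k: (-19)·(-10) - (-27)·29 = 190 - (-783) = 973
n × s = (89, -423, 973)
m · (n × s) = (-13)·89 + 25·(-423) + 13·973 = -1157 - 10575 + 12649 = 917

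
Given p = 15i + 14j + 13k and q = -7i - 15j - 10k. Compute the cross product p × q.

i: 14·(-10) - 13·(-15) = -140 - (-195) = 55
j: 13·(-7) - 15·(-10) = -91 - (-150) = 59
k: 15·(-15) - 14·(-7) = -225 - (-98) = -127
p × q = (55, 59, -127)

(55, 59, -127)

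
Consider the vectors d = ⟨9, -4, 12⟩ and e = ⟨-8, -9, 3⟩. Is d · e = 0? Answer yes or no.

d · e = 9·(-8) + (-4)·(-9) + 12·3 = -72 + 36 + 36 = 0
Zero, so the vectors are orthogonal.

yes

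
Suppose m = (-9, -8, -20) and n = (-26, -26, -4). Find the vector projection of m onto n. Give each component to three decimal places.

m · n = (-9)·(-26) + (-8)·(-26) + (-20)·(-4) = 234 + 208 + 80 = 522
|n|² = 676 + 676 + 16 = 1368
proj_n m = (522/1368) · (-26, -26, -4) ≈ (-9.921, -9.921, -1.526)

(-9.921, -9.921, -1.526)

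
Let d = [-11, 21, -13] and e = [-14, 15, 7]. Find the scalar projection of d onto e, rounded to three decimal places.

17.436

d · e = (-11)·(-14) + 21·15 + (-13)·7 = 154 + 315 - 91 = 378
|e| = √(196 + 225 + 49) = √470 ≈ 21.6795
comp_e d = 378 / √470 ≈ 17.436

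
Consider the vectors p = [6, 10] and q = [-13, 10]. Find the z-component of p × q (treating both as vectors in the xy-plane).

6·10 - 10·(-13) = 60 - (-130) = 190

190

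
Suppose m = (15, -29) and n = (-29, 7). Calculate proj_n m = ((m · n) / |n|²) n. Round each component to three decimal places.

(20.789, -5.018)

m · n = 15·(-29) + (-29)·7 = -435 - 203 = -638
|n|² = 841 + 49 = 890
proj_n m = (-638/890) · (-29, 7) ≈ (20.789, -5.018)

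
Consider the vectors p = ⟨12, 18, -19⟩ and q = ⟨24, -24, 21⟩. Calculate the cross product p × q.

i: 18·21 - (-19)·(-24) = 378 - 456 = -78
j: (-19)·24 - 12·21 = -456 - 252 = -708
k: 12·(-24) - 18·24 = -288 - 432 = -720
p × q = (-78, -708, -720)

(-78, -708, -720)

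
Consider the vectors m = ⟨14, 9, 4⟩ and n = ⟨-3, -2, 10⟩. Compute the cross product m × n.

(98, -152, -1)

i: 9·10 - 4·(-2) = 90 - (-8) = 98
j: 4·(-3) - 14·10 = -12 - 140 = -152
k: 14·(-2) - 9·(-3) = -28 - (-27) = -1
m × n = (98, -152, -1)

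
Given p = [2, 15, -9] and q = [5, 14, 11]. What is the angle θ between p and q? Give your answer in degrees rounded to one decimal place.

p · q = 2·5 + 15·14 + (-9)·11 = 10 + 210 - 99 = 121
|p|² = 4 + 225 + 81 = 310,  |p| = √310 ≈ 17.606817
|q|² = 25 + 196 + 121 = 342,  |q| = √342 ≈ 18.493242
cos θ = 121 / (17.606817 · 18.493242) ≈ 0.37161
θ = arccos(0.37161) ≈ 68.2°

68.2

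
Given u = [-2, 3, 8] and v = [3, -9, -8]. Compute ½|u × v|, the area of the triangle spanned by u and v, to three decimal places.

24.744

i: 3·(-8) - 8·(-9) = -24 - (-72) = 48
j: 8·3 - (-2)·(-8) = 24 - 16 = 8
k: (-2)·(-9) - 3·3 = 18 - 9 = 9
u × v = (48, 8, 9)
|u × v| = √(48² + 8² + 9²) = √2449 ≈ 49.4874
area = ½ · 49.4874 ≈ 24.744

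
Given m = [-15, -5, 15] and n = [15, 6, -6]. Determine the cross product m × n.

i: (-5)·(-6) - 15·6 = 30 - 90 = -60
j: 15·15 - (-15)·(-6) = 225 - 90 = 135
k: (-15)·6 - (-5)·15 = -90 - (-75) = -15
m × n = (-60, 135, -15)

(-60, 135, -15)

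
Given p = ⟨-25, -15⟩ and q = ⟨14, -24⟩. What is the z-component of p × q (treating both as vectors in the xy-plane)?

(-25)·(-24) - (-15)·14 = 600 - (-210) = 810

810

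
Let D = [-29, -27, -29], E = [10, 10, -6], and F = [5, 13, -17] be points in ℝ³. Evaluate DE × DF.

DE = (39, 37, 23)
DF = (34, 40, 12)
i: 37·12 - 23·40 = 444 - 920 = -476
j: 23·34 - 39·12 = 782 - 468 = 314
k: 39·40 - 37·34 = 1560 - 1258 = 302
DE × DF = (-476, 314, 302)

(-476, 314, 302)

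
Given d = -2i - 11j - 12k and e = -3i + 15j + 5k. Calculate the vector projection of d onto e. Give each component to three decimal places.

d · e = (-2)·(-3) + (-11)·15 + (-12)·5 = 6 - 165 - 60 = -219
|e|² = 9 + 225 + 25 = 259
proj_e d = (-219/259) · (-3, 15, 5) ≈ (2.537, -12.683, -4.228)

(2.537, -12.683, -4.228)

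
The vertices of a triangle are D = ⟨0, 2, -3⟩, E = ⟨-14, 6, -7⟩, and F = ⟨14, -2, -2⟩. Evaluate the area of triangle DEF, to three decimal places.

21.840

DE = (-14, 4, -4),  DF = (14, -4, 1)
i: 4·1 - (-4)·(-4) = 4 - 16 = -12
j: (-4)·14 - (-14)·1 = -56 - (-14) = -42
k: (-14)·(-4) - 4·14 = 56 - 56 = 0
DE × DF = (-12, -42, 0)
|DE × DF| = √1908 ≈ 43.6807
area = ½ · 43.6807 ≈ 21.840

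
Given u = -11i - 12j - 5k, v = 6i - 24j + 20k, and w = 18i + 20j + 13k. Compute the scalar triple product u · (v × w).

1688

v × w:
i: (-24)·13 - 20·20 = -312 - 400 = -712
j: 20·18 - 6·13 = 360 - 78 = 282
k: 6·20 - (-24)·18 = 120 - (-432) = 552
v × w = (-712, 282, 552)
u · (v × w) = (-11)·(-712) + (-12)·282 + (-5)·552 = 7832 - 3384 - 2760 = 1688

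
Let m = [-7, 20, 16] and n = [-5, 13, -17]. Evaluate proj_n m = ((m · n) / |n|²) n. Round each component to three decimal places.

m · n = (-7)·(-5) + 20·13 + 16·(-17) = 35 + 260 - 272 = 23
|n|² = 25 + 169 + 289 = 483
proj_n m = (23/483) · (-5, 13, -17) ≈ (-0.238, 0.619, -0.810)

(-0.238, 0.619, -0.810)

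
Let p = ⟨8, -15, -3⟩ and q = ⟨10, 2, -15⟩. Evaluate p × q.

(231, 90, 166)

i: (-15)·(-15) - (-3)·2 = 225 - (-6) = 231
j: (-3)·10 - 8·(-15) = -30 - (-120) = 90
k: 8·2 - (-15)·10 = 16 - (-150) = 166
p × q = (231, 90, 166)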